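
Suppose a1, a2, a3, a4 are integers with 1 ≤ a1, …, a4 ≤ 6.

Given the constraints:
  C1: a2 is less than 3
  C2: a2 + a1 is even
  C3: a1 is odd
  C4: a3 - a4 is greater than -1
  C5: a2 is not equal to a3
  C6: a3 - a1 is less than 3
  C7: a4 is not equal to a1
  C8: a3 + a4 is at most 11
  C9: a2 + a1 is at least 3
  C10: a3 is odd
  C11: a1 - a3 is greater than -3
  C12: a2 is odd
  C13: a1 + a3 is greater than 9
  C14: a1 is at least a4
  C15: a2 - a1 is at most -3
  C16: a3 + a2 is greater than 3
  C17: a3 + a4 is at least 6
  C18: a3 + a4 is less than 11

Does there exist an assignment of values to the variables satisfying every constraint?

Satisfiable

Take a1 = 5, a2 = 1, a3 = 5, a4 = 3. Then constraint 4: a3 - a4 = 2; constraint 6: a3 - a1 = 0; constraint 8: a3 + a4 = 8, and every other listed constraint is also met.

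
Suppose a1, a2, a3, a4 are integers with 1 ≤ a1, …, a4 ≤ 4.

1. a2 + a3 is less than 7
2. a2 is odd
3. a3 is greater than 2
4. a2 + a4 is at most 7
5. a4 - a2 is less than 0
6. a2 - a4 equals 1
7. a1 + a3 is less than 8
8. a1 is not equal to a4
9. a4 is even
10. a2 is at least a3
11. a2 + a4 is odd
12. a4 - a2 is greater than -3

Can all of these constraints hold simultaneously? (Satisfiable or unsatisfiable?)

Satisfiable

Take a1 = 3, a2 = 3, a3 = 3, a4 = 2. Then constraint 1: a2 + a3 = 6; constraint 4: a2 + a4 = 5, and every other listed constraint is also met.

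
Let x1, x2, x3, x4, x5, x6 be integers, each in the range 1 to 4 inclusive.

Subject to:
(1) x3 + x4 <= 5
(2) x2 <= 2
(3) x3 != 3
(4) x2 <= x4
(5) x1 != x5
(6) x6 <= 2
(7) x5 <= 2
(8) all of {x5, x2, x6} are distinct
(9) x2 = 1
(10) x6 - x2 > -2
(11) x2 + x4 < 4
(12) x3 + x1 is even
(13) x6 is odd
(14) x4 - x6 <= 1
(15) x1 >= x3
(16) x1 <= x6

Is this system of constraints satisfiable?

Constraints 2, 6, and 7 confine each of x5, x2, x6 to the 2 values {1, 2} (the domain already gives each ≥ 1).
Constraint 8 requires all 3 of them to be distinct, but only 2 values are available — impossible by the pigeonhole principle.

Unsatisfiable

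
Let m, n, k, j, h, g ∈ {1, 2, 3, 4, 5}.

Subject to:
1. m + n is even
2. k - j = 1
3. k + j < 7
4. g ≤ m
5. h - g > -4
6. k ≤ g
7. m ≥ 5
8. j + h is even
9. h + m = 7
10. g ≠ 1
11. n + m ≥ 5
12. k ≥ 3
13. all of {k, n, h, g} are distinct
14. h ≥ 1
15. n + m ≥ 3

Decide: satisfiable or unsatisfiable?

Satisfiable

One satisfying assignment is m = 5, n = 1, k = 3, j = 2, h = 2, g = 5.
For the less obvious constraints — constraint 2: k - j = 1; constraint 3: k + j = 5 — and the others hold by inspection.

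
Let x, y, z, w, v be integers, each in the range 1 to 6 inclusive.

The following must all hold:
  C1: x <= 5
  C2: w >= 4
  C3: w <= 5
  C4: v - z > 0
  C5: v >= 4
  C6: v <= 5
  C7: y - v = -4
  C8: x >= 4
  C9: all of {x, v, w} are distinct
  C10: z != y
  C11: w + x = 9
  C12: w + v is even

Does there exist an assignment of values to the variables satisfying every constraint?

Unsatisfiable

Constraints 1, 2, 3, 5, 6, and 8 confine each of x, v, w to the 2 values {4, 5}.
Constraint 9 requires all 3 of them to be distinct, but only 2 values are available — impossible by the pigeonhole principle.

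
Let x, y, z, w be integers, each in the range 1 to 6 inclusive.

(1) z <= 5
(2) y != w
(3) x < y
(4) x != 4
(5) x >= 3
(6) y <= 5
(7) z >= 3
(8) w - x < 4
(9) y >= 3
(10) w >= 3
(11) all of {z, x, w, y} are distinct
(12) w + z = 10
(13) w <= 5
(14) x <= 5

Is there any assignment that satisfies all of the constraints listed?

Unsatisfiable

Constraints 1, 5, 6, 7, 9, 10, 13, and 14 confine each of z, x, w, y to the 3 values {3, …, 5}.
Constraint 11 requires all 4 of them to be distinct, but only 3 values are available — impossible by the pigeonhole principle.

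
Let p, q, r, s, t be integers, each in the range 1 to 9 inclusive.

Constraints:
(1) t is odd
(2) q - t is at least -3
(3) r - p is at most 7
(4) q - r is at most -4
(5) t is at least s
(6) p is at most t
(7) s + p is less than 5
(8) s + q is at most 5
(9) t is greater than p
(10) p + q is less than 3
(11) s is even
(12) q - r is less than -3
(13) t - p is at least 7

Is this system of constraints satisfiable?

Unsatisfiable

Constraints 2, 3, 4, and 13 give r − q ≥ 4, q − t ≥ -3, t − p ≥ 7, p − r ≥ -7.
Adding all 4 inequalities: the left sides telescope to 0, and the right sides sum to 4 + (-3) + 7 + (-7) = 1. So 0 ≥ 1, which is false.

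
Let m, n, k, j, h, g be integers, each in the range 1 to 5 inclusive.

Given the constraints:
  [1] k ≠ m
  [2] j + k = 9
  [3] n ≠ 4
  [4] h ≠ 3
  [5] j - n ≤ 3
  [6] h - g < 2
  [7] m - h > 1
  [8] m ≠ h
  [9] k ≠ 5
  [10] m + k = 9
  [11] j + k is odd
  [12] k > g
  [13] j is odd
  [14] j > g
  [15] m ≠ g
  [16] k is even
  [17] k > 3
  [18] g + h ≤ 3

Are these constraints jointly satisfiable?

One satisfying assignment is m = 5, n = 5, k = 4, j = 5, h = 1, g = 1.
For the less obvious constraints — constraint 2: j + k = 9; constraint 5: j - n = 0; constraint 6: h - g = 0 — and the others hold by inspection.

Satisfiable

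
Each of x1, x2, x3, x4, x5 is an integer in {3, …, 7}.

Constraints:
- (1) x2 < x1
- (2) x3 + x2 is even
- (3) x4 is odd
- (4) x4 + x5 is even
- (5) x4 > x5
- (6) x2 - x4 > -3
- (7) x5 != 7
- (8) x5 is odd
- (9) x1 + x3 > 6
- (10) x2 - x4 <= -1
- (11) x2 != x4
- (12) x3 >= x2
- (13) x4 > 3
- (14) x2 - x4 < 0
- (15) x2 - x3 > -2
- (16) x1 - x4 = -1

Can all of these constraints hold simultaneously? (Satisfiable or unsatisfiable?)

The assignment x1 = 4, x2 = 3, x3 = 3, x4 = 5, x5 = 3 works:
  constraint 6 holds since x2 - x4 = -2.
  constraint 9 holds since x1 + x3 = 7.
  constraint 10 holds since x2 - x4 = -2.
The rest check out directly.

Satisfiable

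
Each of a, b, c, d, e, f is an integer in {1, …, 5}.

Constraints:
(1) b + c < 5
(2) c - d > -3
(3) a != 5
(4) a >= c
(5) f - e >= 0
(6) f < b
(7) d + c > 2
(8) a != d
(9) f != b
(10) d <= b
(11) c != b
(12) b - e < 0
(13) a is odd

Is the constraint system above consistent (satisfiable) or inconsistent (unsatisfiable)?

Constraints 5, 6, and 12 give b < e, e ≤ f, f < b. Chaining: b < e ≤ f < b, which forces b < b — impossible.

Unsatisfiable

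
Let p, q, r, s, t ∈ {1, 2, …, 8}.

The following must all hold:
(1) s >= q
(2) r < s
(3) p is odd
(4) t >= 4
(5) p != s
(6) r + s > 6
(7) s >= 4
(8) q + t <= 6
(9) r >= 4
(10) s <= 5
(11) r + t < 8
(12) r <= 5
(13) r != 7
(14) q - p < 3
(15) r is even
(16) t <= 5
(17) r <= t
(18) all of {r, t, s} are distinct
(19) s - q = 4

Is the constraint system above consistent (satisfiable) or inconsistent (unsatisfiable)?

Constraints 4, 7, 9, 10, 12, and 16 confine each of r, t, s to the 2 values {4, 5}.
Constraint 18 requires all 3 of them to be distinct, but only 2 values are available — impossible by the pigeonhole principle.

Unsatisfiable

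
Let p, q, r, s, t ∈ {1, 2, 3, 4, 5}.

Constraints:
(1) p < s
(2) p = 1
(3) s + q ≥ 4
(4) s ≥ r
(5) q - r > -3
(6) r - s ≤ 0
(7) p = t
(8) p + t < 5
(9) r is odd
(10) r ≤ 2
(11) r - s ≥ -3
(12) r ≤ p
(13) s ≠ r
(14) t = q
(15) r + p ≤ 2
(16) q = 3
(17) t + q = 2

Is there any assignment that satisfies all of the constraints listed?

Unsatisfiable

Constraint 2 fixes p = 1 and constraint 16 fixes q = 3. Constraints 7 and 14 give p = t = q, so p = q. But 1 ≠ 3 — contradiction.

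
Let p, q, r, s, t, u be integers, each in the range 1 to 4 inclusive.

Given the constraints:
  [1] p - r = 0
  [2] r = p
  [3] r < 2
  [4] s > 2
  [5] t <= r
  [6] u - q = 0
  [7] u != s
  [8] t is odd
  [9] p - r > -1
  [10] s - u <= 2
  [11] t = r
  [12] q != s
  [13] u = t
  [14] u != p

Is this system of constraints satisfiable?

Unsatisfiable

From constraints 2, 11, and 13, u = t = r = p, so u = p. But constraint 14 says u ≠ p. Contradiction.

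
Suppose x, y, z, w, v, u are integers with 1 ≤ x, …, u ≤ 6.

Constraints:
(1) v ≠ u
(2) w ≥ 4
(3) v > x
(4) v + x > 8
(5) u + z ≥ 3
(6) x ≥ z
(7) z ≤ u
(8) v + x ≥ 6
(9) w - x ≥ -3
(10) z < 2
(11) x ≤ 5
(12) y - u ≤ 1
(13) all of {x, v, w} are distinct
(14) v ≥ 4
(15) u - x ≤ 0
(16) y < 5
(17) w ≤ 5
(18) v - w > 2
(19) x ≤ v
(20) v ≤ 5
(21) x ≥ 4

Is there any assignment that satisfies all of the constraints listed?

Constraints 2, 11, 14, 17, 20, and 21 confine each of x, v, w to the 2 values {4, 5}.
Constraint 13 requires all 3 of them to be distinct, but only 2 values are available — impossible by the pigeonhole principle.

Unsatisfiable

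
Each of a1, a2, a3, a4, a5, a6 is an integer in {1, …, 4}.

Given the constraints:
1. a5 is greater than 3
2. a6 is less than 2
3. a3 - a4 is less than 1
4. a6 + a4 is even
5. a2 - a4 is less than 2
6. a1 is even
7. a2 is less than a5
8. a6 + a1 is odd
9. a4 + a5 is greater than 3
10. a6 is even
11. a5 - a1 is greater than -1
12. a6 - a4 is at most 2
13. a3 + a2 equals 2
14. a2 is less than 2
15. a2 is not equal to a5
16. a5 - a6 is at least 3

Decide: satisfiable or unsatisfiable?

Constraint 10 makes a6 even and constraint 6 makes a1 even, so a6 + a1 must be even. Constraint 8 says a6 + a1 is odd — contradiction.

Unsatisfiable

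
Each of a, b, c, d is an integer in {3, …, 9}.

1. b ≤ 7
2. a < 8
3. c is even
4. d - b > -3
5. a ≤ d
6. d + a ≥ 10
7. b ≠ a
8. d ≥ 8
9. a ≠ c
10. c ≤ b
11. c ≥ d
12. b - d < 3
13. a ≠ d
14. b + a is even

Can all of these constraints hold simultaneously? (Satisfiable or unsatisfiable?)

Unsatisfiable

From constraints 8 and 11: c ≥ d and d ≥ 8, so c ≥ 8. From constraints 1 and 10: c ≤ b and b ≤ 7, so c ≤ 7. But 7 < 8, so no value of c works.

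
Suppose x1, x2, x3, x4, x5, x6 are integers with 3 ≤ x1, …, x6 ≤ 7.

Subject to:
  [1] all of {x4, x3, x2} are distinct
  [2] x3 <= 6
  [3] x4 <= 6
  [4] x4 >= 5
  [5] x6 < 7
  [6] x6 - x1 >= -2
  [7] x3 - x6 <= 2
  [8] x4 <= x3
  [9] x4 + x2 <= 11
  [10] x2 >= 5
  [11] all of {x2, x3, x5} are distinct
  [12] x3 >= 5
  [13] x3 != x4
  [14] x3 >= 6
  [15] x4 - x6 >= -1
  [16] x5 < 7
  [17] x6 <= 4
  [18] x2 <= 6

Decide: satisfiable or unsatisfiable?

Constraints 2, 3, 4, 10, 12, and 18 confine each of x4, x3, x2 to the 2 values {5, 6}.
Constraint 1 requires all 3 of them to be distinct, but only 2 values are available — impossible by the pigeonhole principle.

Unsatisfiable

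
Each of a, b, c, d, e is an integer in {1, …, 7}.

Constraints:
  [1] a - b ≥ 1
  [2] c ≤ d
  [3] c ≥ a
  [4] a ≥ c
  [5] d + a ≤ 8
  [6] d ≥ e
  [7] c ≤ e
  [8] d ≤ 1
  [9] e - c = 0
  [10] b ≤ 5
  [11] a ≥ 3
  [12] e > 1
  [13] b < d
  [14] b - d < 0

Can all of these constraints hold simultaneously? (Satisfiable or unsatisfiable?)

From constraints 3 and 11: c ≥ a and a ≥ 3, so c ≥ 3. From constraints 2 and 8: c ≤ d and d ≤ 1, so c ≤ 1. But 1 < 3, so no value of c works.

Unsatisfiable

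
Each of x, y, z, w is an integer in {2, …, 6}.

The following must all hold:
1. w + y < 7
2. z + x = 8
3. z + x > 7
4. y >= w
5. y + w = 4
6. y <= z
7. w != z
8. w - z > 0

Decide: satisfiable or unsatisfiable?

Unsatisfiable

Constraints 4, 6, and 8 give y ≤ z, z < w, w ≤ y. Chaining: y ≤ z < w ≤ y, which forces y < y — impossible.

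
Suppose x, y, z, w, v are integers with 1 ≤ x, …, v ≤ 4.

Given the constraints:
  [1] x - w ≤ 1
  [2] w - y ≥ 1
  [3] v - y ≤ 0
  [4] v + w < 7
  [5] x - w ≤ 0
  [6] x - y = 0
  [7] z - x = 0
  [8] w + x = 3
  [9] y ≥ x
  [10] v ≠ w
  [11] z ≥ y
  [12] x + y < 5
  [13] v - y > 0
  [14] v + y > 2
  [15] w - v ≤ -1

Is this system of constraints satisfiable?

Unsatisfiable

Constraints 2, 3, and 15 give y − v ≥ 0, v − w ≥ 1, w − y ≥ 1.
Adding all 3 inequalities: the left sides telescope to 0, and the right sides sum to 0 + 1 + 1 = 2. So 0 ≥ 2, which is false.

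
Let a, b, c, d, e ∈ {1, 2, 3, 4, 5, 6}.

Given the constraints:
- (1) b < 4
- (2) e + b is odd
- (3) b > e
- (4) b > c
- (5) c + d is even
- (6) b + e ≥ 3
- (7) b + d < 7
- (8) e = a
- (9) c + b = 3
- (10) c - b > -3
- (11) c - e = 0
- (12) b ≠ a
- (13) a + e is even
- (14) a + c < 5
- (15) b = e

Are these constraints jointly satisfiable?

From constraints 8 and 15, b = e = a, so b = a. But constraint 12 says b ≠ a. Contradiction.

Unsatisfiable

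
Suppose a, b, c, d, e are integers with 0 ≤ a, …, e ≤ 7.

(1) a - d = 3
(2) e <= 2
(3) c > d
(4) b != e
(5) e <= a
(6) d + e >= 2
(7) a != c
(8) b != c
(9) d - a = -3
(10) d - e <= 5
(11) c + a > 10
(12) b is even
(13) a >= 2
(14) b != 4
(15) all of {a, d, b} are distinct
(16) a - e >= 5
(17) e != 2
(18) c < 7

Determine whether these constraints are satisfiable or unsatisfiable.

Satisfiable

The assignment a = 7, b = 6, c = 5, d = 4, e = 0 works:
  constraint 1 holds since a - d = 3.
  constraint 6 holds since d + e = 4.
  constraint 9 holds since d - a = -3.
The rest check out directly.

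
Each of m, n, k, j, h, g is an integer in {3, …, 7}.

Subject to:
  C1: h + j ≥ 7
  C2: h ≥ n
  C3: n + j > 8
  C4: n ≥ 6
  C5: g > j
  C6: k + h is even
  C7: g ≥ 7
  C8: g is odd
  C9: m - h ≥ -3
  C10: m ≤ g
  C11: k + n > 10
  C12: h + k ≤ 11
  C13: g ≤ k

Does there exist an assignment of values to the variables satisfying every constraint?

From constraints 2 and 4: h ≥ n ≥ 6. From constraints 7 and 13: k ≥ g ≥ 7. Hence h + k ≥ 13. But constraint 12 requires h + k ≤ 11, and 11 < 13. Contradiction.

Unsatisfiable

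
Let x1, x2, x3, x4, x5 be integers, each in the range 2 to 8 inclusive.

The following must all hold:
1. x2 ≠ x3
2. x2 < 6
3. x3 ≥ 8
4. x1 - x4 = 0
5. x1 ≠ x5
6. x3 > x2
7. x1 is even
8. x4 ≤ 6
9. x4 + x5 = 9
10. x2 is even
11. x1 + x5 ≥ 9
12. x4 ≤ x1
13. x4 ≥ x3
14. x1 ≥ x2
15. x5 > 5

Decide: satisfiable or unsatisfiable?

Unsatisfiable

From constraint 3: x3 ≥ 8. From constraints 8 and 13: x3 ≤ x4 and x4 ≤ 6, so x3 ≤ 6. But 6 < 8, so no value of x3 works.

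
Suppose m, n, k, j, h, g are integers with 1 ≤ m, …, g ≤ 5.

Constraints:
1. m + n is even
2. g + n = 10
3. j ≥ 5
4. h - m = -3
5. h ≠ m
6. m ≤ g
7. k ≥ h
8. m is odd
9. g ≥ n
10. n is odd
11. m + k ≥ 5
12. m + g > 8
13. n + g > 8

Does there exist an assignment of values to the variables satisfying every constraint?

Satisfiable

Take m = 5, n = 5, k = 3, j = 5, h = 2, g = 5. Then constraint 2: g + n = 10; constraint 4: h - m = -3; constraint 11: m + k = 8, and every other listed constraint is also met.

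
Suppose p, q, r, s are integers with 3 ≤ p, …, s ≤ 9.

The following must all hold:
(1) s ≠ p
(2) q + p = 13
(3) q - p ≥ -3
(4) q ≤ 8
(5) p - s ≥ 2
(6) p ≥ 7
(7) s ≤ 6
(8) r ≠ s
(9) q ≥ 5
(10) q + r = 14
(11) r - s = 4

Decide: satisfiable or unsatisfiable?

Satisfiable

One satisfying assignment is p = 7, q = 6, r = 8, s = 4.
For the less obvious constraints — constraint 2: q + p = 13; constraint 3: q - p = -1 — and the others hold by inspection.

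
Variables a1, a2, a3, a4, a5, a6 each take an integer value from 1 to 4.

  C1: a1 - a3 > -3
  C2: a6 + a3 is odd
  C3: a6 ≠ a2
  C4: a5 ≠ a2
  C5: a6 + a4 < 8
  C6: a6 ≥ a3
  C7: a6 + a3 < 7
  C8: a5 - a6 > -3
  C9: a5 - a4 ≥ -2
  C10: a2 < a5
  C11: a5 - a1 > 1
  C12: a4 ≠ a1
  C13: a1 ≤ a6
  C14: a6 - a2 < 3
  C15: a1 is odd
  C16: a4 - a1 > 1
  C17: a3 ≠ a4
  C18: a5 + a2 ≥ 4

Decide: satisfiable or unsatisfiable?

Satisfiable

The assignment a1 = 1, a2 = 2, a3 = 1, a4 = 3, a5 = 4, a6 = 4 works:
  constraint 1 holds since a1 - a3 = 0.
  constraint 5 holds since a6 + a4 = 7.
The rest check out directly.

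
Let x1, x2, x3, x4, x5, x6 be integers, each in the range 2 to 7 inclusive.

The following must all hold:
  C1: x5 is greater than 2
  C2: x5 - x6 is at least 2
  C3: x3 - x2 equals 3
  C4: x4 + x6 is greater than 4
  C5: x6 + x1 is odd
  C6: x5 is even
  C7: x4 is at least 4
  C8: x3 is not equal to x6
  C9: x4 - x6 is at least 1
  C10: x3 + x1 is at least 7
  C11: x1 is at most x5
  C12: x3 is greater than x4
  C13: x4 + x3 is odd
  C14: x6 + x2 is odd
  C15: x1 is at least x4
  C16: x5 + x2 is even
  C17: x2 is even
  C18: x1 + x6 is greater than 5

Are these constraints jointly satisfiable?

Take x1 = 4, x2 = 2, x3 = 5, x4 = 4, x5 = 6, x6 = 3. Then constraint 2: x5 - x6 = 3; constraint 3: x3 - x2 = 3; constraint 4: x4 + x6 = 7, and every other listed constraint is also met.

Satisfiable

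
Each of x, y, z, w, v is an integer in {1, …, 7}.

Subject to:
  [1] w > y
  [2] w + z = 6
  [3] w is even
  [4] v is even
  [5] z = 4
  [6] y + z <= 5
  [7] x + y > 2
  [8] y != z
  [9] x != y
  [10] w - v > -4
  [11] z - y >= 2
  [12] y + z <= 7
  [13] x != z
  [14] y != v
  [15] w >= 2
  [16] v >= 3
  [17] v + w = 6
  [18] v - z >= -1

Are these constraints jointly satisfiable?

Take x = 2, y = 1, z = 4, w = 2, v = 4. Then constraint 2: w + z = 6; constraint 6: y + z = 5, and every other listed constraint is also met.

Satisfiable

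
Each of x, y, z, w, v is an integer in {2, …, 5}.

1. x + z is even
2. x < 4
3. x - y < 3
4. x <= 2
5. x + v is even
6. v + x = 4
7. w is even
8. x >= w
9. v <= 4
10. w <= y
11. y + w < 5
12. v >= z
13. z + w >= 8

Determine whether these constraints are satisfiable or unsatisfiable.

From constraints 9 and 12: z ≤ v ≤ 4. From constraints 4 and 8: w ≤ x ≤ 2. Hence z + w ≤ 6. But constraint 13 requires z + w ≥ 8, and 8 > 6. Contradiction.

Unsatisfiable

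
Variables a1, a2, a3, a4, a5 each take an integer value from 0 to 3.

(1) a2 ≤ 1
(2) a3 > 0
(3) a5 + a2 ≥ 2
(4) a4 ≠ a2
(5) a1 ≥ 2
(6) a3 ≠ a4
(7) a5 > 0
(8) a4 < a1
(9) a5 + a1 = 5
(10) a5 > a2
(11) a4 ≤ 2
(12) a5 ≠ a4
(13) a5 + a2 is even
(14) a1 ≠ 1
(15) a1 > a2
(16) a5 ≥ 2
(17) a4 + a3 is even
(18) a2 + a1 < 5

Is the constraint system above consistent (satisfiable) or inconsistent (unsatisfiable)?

The assignment a1 = 3, a2 = 0, a3 = 3, a4 = 1, a5 = 2 works:
  constraint 3 holds since a5 + a2 = 2.
  constraint 9 holds since a5 + a1 = 5.
The rest check out directly.

Satisfiable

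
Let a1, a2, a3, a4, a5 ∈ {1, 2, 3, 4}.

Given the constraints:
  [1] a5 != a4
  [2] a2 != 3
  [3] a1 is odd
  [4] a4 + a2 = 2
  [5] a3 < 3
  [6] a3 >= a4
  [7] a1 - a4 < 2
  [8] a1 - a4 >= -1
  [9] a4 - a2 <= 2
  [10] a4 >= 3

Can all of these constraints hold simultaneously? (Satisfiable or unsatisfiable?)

From constraints 6 and 10: a3 ≥ a4 and a4 ≥ 3, so a3 ≥ 3. From constraint 5: a3 ≤ 2. But 2 < 3, so no value of a3 works.

Unsatisfiable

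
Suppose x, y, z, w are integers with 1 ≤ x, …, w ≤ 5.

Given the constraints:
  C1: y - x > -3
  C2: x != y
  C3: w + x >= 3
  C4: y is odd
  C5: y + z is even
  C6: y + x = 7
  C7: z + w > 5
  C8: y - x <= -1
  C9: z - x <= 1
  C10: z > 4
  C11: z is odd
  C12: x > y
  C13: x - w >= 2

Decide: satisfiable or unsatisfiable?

Satisfiable

The assignment x = 4, y = 3, z = 5, w = 1 works:
  constraint 1 holds since y - x = -1.
  constraint 3 holds since w + x = 5.
The rest check out directly.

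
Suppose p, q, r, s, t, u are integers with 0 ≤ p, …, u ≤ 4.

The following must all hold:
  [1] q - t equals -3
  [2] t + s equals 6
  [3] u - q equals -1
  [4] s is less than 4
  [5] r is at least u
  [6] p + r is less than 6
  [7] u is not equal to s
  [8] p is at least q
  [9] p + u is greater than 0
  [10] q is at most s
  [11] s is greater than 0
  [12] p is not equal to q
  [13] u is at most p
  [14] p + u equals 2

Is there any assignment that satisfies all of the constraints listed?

Setting (p, q, r, s, t, u) = (2, 1, 2, 2, 4, 0) satisfies everything: constraint 1: q - t = -3; constraint 2: t + s = 6, and the others follow.

Satisfiable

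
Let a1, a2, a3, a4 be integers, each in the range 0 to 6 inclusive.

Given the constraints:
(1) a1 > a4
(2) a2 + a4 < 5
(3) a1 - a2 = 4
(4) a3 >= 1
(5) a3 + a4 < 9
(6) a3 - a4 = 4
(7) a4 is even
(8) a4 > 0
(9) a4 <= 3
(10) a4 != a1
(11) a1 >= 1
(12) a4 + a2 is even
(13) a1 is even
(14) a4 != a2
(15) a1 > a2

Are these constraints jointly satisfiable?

One satisfying assignment is a1 = 4, a2 = 0, a3 = 6, a4 = 2.
For the less obvious constraints — constraint 2: a2 + a4 = 2; constraint 3: a1 - a2 = 4; constraint 5: a3 + a4 = 8 — and the others hold by inspection.

Satisfiable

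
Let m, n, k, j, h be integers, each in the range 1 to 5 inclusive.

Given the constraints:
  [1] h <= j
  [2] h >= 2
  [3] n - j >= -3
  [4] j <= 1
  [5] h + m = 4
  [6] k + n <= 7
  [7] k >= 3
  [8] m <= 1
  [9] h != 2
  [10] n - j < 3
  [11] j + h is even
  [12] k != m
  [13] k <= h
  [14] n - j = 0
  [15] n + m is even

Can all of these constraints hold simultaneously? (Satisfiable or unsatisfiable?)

Unsatisfiable

From constraints 7 and 13: h ≥ k and k ≥ 3, so h ≥ 3. From constraints 1 and 4: h ≤ j and j ≤ 1, so h ≤ 1. But 1 < 3, so no value of h works.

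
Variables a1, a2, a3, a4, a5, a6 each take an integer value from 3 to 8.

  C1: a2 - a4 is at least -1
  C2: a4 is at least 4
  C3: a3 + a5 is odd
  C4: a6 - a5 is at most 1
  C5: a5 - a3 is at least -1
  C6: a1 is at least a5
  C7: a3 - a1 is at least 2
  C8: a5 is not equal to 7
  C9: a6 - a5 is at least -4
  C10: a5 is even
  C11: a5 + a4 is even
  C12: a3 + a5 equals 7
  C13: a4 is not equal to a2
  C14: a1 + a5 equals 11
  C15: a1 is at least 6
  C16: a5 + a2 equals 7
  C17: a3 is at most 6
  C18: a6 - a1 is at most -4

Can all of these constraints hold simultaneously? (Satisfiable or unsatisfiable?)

Constraints 5, 7, 9, and 18 give a6 − a5 ≥ -4, a5 − a3 ≥ -1, a3 − a1 ≥ 2, a1 − a6 ≥ 4.
Adding all 4 inequalities: the left sides telescope to 0, and the right sides sum to (-4) + (-1) + 2 + 4 = 1. So 0 ≥ 1, which is false.

Unsatisfiable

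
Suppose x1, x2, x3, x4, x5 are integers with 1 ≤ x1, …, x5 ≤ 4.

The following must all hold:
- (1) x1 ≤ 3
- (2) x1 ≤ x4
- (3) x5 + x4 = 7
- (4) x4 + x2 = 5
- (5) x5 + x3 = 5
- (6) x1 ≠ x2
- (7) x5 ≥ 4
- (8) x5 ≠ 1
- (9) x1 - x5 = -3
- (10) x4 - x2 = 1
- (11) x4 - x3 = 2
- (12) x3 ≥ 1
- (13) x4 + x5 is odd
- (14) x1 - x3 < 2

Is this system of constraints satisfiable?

Satisfiable

The assignment x1 = 1, x2 = 2, x3 = 1, x4 = 3, x5 = 4 works:
  constraint 3 holds since x5 + x4 = 7.
  constraint 4 holds since x4 + x2 = 5.
  constraint 5 holds since x5 + x3 = 5.
The rest check out directly.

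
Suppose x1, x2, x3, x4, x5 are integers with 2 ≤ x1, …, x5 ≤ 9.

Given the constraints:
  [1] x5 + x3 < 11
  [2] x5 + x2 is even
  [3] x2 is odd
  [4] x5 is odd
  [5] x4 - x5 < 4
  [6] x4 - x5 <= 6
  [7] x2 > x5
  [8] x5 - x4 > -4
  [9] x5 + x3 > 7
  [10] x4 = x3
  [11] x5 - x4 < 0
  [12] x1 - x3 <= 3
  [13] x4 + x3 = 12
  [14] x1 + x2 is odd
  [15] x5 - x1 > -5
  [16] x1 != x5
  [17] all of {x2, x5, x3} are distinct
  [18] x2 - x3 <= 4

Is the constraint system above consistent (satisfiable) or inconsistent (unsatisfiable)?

One satisfying assignment is x1 = 6, x2 = 9, x3 = 6, x4 = 6, x5 = 3.
For the less obvious constraints — constraint 1: x5 + x3 = 9; constraint 5: x4 - x5 = 3; constraint 6: x4 - x5 = 3 — and the others hold by inspection.

Satisfiable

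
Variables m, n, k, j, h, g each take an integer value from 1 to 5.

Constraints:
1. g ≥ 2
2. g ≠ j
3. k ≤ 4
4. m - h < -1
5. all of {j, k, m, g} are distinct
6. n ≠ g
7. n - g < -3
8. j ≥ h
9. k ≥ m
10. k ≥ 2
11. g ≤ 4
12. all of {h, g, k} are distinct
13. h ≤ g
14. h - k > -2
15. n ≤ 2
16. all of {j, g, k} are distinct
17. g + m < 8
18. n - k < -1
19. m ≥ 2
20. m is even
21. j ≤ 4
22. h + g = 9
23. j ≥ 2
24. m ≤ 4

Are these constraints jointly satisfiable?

Unsatisfiable

Constraints 1, 3, 10, 11, 19, 21, 23, and 24 confine each of j, k, m, g to the 3 values {2, …, 4}.
Constraint 5 requires all 4 of them to be distinct, but only 3 values are available — impossible by the pigeonhole principle.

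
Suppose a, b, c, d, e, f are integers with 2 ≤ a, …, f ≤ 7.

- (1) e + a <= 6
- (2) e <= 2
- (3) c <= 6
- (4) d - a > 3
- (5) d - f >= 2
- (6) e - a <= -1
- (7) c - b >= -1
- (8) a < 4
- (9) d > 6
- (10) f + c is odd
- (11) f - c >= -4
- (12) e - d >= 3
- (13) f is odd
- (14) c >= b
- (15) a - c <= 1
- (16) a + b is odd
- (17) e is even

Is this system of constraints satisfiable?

Constraints 5, 6, 11, 12, and 15 give f − c ≥ -4, c − a ≥ -1, a − e ≥ 1, e − d ≥ 3, d − f ≥ 2.
Adding all 5 inequalities: the left sides telescope to 0, and the right sides sum to (-4) + (-1) + 1 + 3 + 2 = 1. So 0 ≥ 1, which is false.

Unsatisfiable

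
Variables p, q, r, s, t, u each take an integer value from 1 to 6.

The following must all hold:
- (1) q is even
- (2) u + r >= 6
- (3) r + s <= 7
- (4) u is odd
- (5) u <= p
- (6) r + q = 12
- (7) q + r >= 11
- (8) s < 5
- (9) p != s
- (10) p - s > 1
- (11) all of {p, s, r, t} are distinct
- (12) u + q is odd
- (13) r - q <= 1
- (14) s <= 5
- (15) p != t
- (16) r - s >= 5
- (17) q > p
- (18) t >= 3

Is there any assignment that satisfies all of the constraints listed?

Satisfiable

The assignment p = 4, q = 6, r = 6, s = 1, t = 5, u = 1 works:
  constraint 2 holds since u + r = 7.
  constraint 3 holds since r + s = 7.
The rest check out directly.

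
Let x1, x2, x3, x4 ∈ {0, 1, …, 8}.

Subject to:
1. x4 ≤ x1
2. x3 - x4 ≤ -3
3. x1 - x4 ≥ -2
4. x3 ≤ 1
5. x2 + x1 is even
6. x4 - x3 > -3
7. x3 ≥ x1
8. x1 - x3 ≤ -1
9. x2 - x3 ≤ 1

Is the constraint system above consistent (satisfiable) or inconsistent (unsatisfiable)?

Unsatisfiable

Constraints 2, 3, and 8 give x1 − x4 ≥ -2, x4 − x3 ≥ 3, x3 − x1 ≥ 1.
Adding all 3 inequalities: the left sides telescope to 0, and the right sides sum to (-2) + 3 + 1 = 2. So 0 ≥ 2, which is false.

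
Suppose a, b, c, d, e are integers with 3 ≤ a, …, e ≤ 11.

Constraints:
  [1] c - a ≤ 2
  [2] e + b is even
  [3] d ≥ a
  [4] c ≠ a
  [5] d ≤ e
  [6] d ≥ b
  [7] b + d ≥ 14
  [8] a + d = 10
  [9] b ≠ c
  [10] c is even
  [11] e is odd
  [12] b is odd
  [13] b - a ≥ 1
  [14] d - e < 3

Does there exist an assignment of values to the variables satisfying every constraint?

Satisfiable

The assignment a = 3, b = 7, c = 4, d = 7, e = 7 works:
  constraint 1 holds since c - a = 1.
  constraint 7 holds since b + d = 14.
The rest check out directly.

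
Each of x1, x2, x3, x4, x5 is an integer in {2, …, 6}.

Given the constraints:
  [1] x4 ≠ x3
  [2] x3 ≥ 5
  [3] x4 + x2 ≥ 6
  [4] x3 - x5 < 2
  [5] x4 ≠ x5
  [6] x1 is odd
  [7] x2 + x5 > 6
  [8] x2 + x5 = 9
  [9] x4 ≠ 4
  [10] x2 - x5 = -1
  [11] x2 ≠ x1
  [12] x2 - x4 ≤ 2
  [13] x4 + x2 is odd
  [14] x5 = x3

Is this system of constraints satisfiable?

Satisfiable

Take x1 = 3, x2 = 4, x3 = 5, x4 = 3, x5 = 5. Then constraint 3: x4 + x2 = 7; constraint 4: x3 - x5 = 0; constraint 7: x2 + x5 = 9, and every other listed constraint is also met.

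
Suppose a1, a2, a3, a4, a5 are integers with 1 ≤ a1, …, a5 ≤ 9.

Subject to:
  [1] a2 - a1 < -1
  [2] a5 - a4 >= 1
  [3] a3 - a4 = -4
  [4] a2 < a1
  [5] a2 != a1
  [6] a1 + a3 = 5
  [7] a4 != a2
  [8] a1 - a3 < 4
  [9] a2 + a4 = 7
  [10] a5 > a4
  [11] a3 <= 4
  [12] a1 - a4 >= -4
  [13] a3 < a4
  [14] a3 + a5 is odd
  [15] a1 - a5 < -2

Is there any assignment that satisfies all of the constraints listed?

One satisfying assignment is a1 = 3, a2 = 1, a3 = 2, a4 = 6, a5 = 7.
For the less obvious constraints — constraint 1: a2 - a1 = -2; constraint 2: a5 - a4 = 1 — and the others hold by inspection.

Satisfiable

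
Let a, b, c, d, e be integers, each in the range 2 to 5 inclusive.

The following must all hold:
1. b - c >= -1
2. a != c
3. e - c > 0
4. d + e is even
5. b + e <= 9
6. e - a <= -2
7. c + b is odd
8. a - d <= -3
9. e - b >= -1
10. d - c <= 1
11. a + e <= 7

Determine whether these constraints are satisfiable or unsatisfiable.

Unsatisfiable

Constraints 1, 6, 8, 9, and 10 give a − e ≥ 2, e − b ≥ -1, b − c ≥ -1, c − d ≥ -1, d − a ≥ 3.
Adding all 5 inequalities: the left sides telescope to 0, and the right sides sum to 2 + (-1) + (-1) + (-1) + 3 = 2. So 0 ≥ 2, which is false.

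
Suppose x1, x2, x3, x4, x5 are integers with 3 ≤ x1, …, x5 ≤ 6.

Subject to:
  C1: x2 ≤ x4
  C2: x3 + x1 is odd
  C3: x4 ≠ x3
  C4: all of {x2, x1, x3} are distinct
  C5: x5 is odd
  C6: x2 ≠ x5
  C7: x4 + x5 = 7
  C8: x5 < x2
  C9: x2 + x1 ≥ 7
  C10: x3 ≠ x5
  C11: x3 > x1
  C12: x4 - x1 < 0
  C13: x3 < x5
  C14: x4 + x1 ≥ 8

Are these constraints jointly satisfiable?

Constraints 1, 8, 11, 12, and 13 give x5 < x2, x2 ≤ x4, x4 < x1, x1 < x3, x3 < x5. Chaining: x5 < x2 ≤ x4 < x1 < x3 < x5, which forces x5 < x5 — impossible.

Unsatisfiable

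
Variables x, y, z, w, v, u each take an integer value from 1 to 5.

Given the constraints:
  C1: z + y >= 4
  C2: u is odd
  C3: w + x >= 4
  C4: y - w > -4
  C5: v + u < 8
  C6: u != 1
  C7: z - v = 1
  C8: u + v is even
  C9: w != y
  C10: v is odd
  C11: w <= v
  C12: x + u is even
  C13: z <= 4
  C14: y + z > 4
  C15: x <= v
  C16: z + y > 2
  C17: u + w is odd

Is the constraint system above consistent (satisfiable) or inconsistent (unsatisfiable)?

The assignment x = 3, y = 1, z = 4, w = 2, v = 3, u = 3 works:
  constraint 1 holds since z + y = 5.
  constraint 3 holds since w + x = 5.
The rest check out directly.

Satisfiable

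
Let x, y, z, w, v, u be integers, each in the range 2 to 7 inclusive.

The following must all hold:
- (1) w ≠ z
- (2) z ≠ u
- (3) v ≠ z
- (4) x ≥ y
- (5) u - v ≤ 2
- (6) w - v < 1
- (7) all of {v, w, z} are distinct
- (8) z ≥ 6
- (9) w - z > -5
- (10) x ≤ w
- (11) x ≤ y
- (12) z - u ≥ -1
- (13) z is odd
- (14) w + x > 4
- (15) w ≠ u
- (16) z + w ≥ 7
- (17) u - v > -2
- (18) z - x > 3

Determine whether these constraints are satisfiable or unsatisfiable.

Satisfiable

The assignment x = 3, y = 3, z = 7, w = 3, v = 5, u = 5 works:
  constraint 5 holds since u - v = 0.
  constraint 6 holds since w - v = -2.
The rest check out directly.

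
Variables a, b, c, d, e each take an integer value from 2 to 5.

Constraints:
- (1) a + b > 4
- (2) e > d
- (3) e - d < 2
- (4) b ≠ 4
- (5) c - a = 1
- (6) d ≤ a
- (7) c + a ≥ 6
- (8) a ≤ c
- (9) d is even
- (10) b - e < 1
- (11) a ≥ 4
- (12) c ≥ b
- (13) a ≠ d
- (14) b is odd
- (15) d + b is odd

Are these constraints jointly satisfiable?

Setting (a, b, c, d, e) = (4, 3, 5, 2, 3) satisfies everything: constraint 1: a + b = 7; constraint 3: e - d = 1; constraint 5: c - a = 1, and the others follow.

Satisfiable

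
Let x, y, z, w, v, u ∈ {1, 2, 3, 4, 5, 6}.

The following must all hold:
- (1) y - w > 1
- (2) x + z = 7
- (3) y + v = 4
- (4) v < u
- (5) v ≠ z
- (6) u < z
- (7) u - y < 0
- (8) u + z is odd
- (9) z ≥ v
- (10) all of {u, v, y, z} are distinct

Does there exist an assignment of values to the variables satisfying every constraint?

Try x = 2, y = 3, z = 5, w = 1, v = 1, u = 2.
Check constraint 1: y - w = 2; constraint 2: x + z = 7; constraint 3: y + v = 4. The remaining constraints are straightforward to verify.

Satisfiable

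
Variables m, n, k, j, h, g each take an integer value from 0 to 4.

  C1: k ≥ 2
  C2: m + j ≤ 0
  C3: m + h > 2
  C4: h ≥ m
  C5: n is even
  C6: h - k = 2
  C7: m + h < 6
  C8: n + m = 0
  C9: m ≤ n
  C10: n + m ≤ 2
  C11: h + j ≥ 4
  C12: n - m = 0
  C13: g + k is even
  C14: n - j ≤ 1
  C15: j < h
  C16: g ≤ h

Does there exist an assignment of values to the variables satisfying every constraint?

Satisfiable

Take m = 0, n = 0, k = 2, j = 0, h = 4, g = 0. Then constraint 2: m + j = 0; constraint 3: m + h = 4; constraint 6: h - k = 2, and every other listed constraint is also met.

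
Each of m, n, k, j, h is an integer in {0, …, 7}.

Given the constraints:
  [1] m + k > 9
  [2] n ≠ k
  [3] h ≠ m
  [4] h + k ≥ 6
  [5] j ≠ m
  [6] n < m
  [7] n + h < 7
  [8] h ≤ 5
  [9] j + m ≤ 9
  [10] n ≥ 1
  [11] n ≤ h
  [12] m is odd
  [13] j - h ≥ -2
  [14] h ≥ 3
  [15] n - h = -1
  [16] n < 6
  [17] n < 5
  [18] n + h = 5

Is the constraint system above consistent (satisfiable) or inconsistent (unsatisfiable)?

Setting (m, n, k, j, h) = (7, 2, 5, 2, 3) satisfies everything: constraint 1: m + k = 12; constraint 4: h + k = 8, and the others follow.

Satisfiable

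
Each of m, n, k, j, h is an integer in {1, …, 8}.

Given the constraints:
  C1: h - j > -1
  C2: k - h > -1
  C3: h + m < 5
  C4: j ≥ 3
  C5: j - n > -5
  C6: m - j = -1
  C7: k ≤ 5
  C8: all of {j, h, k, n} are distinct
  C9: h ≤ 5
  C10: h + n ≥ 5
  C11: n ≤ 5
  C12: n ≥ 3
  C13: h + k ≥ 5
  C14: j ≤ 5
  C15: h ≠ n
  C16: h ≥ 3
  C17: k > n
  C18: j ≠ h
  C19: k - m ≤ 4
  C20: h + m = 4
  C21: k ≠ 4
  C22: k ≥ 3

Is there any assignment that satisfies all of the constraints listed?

Unsatisfiable

Constraints 4, 7, 9, 11, 12, 14, 16, and 22 confine each of j, h, k, n to the 3 values {3, …, 5}.
Constraint 8 requires all 4 of them to be distinct, but only 3 values are available — impossible by the pigeonhole principle.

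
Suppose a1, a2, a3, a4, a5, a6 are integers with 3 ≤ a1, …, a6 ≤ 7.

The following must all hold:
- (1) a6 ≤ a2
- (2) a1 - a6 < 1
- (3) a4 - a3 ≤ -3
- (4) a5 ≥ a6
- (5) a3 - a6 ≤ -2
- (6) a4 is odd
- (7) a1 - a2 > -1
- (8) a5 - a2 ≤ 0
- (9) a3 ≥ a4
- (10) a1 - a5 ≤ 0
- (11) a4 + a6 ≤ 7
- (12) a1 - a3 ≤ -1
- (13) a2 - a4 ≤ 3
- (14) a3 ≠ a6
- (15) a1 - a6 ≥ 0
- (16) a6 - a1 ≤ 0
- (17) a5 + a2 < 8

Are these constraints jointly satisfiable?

Unsatisfiable

Constraints 3, 5, 8, 10, 13, and 16 give a3 − a4 ≥ 3, a4 − a2 ≥ -3, a2 − a5 ≥ 0, a5 − a1 ≥ 0, a1 − a6 ≥ 0, a6 − a3 ≥ 2.
Adding all 6 inequalities: the left sides telescope to 0, and the right sides sum to 3 + (-3) + 0 + 0 + 0 + 2 = 2. So 0 ≥ 2, which is false.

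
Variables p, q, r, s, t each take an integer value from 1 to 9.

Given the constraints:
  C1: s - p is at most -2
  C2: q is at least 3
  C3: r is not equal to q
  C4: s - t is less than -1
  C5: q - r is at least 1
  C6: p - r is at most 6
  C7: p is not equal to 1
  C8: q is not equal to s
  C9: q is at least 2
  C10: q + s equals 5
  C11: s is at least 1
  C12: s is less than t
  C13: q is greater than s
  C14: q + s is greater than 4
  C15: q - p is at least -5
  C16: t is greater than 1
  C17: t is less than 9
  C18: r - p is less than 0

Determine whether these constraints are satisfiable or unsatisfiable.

Satisfiable

Take p = 5, q = 3, r = 2, s = 2, t = 5. Then constraint 1: s - p = -3; constraint 4: s - t = -3; constraint 5: q - r = 1, and every other listed constraint is also met.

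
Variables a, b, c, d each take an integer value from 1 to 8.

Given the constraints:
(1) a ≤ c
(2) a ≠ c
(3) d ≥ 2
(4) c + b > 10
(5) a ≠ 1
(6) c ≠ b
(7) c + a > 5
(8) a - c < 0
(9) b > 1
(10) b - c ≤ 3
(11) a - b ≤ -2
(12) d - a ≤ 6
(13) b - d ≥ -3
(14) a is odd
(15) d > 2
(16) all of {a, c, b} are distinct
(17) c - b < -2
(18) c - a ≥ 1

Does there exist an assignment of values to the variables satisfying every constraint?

Satisfiable

Try a = 3, b = 8, c = 5, d = 8.
Check constraint 4: c + b = 13; constraint 7: c + a = 8; constraint 8: a - c = -2. The remaining constraints are straightforward to verify.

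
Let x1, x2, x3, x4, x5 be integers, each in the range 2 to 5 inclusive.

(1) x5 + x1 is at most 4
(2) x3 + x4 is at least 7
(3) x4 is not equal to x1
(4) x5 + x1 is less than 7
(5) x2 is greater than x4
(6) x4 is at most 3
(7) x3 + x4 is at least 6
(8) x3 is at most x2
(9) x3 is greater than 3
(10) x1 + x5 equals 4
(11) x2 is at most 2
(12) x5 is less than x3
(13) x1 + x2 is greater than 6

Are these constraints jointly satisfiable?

Unsatisfiable

From constraints 8 and 11: x3 ≤ x2 ≤ 2. From constraint 6: x4 ≤ 3. Hence x3 + x4 ≤ 5. But constraint 2 requires x3 + x4 ≥ 7, and 7 > 5. Contradiction.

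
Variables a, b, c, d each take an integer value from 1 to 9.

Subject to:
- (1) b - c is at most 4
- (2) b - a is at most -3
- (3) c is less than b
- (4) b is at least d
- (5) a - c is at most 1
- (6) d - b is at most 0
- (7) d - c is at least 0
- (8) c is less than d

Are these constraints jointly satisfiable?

Unsatisfiable

Constraints 2, 5, 6, and 7 give c − a ≥ -1, a − b ≥ 3, b − d ≥ 0, d − c ≥ 0.
Adding all 4 inequalities: the left sides telescope to 0, and the right sides sum to (-1) + 3 + 0 + 0 = 2. So 0 ≥ 2, which is false.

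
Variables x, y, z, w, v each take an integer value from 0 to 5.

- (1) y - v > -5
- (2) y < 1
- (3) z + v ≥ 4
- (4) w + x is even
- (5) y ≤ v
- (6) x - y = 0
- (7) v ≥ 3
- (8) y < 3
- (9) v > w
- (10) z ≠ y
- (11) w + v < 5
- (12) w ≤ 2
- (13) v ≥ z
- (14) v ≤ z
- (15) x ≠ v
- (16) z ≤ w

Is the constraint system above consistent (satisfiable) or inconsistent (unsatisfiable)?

From constraints 7 and 14: z ≥ v and v ≥ 3, so z ≥ 3. From constraints 12 and 16: z ≤ w and w ≤ 2, so z ≤ 2. But 2 < 3, so no value of z works.

Unsatisfiable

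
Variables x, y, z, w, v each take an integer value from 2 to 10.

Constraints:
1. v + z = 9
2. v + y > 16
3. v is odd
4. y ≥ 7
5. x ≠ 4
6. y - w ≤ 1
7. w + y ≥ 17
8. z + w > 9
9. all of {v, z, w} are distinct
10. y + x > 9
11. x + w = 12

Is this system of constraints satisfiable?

The assignment x = 2, y = 10, z = 2, w = 10, v = 7 works:
  constraint 1 holds since v + z = 9.
  constraint 2 holds since v + y = 17.
The rest check out directly.

Satisfiable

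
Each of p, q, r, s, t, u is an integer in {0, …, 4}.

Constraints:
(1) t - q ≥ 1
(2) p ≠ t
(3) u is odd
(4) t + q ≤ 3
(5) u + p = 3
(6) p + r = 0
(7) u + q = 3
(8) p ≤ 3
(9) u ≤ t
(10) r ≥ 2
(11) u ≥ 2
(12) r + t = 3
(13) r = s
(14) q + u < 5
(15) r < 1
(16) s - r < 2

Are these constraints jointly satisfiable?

Unsatisfiable

From constraint 10: r ≥ 2. From constraints 9 and 11: t ≥ u ≥ 2. Hence r + t ≥ 4. But constraint 12 requires r + t = 3, and 3 < 4. Contradiction.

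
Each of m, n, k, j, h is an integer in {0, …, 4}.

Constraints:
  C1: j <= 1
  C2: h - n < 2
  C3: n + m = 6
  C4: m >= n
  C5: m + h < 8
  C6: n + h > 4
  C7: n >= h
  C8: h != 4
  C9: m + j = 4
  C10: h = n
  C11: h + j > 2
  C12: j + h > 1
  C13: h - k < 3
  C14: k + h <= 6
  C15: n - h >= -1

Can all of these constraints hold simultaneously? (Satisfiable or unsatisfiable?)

Satisfiable

Setting (m, n, k, j, h) = (3, 3, 1, 1, 3) satisfies everything: constraint 2: h - n = 0; constraint 3: n + m = 6; constraint 5: m + h = 6, and the others follow.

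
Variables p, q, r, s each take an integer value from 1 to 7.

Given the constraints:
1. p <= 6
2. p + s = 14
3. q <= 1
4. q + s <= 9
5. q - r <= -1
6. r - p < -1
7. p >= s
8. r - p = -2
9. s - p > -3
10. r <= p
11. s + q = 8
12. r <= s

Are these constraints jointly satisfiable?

Unsatisfiable

From constraints 1 and 7: s ≤ p ≤ 6. From constraint 3: q ≤ 1. Hence s + q ≤ 7. But constraint 11 requires s + q = 8, and 8 > 7. Contradiction.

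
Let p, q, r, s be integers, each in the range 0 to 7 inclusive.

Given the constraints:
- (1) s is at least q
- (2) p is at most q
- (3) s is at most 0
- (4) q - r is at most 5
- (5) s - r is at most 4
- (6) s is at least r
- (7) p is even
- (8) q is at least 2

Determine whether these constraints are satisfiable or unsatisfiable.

Unsatisfiable

From constraints 1 and 8: s ≥ q and q ≥ 2, so s ≥ 2. From constraint 3: s ≤ 0. But 0 < 2, so no value of s works.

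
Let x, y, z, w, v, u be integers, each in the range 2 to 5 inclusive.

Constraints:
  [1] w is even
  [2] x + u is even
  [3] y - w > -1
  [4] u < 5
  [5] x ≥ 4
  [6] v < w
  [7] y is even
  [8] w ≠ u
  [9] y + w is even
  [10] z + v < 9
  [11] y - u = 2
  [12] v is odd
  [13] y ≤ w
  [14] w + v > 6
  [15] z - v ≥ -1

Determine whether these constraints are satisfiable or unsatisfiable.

The assignment x = 4, y = 4, z = 5, w = 4, v = 3, u = 2 works:
  constraint 3 holds since y - w = 0.
  constraint 10 holds since z + v = 8.
The rest check out directly.

Satisfiable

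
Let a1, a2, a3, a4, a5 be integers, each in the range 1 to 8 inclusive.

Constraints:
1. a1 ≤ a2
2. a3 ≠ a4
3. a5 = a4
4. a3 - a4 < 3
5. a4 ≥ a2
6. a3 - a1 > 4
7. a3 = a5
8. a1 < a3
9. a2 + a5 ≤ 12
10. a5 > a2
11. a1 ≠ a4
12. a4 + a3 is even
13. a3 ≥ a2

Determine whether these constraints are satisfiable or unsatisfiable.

From constraints 3 and 7, a3 = a5 = a4, so a3 = a4. But constraint 2 says a3 ≠ a4. Contradiction.

Unsatisfiable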